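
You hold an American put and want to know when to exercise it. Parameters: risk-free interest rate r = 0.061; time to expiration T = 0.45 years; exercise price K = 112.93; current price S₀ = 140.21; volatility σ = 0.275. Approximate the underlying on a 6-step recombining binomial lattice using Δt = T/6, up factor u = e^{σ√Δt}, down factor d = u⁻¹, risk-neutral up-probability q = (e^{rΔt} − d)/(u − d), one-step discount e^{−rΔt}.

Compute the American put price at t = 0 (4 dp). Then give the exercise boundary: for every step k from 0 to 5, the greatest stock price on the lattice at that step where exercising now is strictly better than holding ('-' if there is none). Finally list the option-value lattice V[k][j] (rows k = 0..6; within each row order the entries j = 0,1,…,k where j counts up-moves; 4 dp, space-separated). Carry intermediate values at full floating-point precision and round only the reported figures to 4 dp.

price = 1.0896
boundary = - - - - - 96.2147
tree:
1.0896
1.9797 0.2496
3.5342 0.5134 0.0000
6.1632 1.0560 0.0000 0.0000
10.4018 2.1721 0.0000 0.0000 0.0000
16.7153 4.4676 0.0000 0.0000 0.0000 0.0000
23.6953 9.1894 0.0000 0.0000 0.0000 0.0000 0.0000

Δt=0.07500  u=1.07822  d=0.92745  q=0.51160  discount=0.99544
step 6 (expiry): payoffs max(K−S,0) = 23.6953 9.1894 0.0000 0.0000 0.0000 0.0000 0.0000
step 5: (k=5,j=0): S=96.2147, (K−S)⁺=16.7153, hold=16.1998 ⇒ V=16.7153 exercise | (k=5,j=1): S=111.8553, (K−S)⁺=1.0747, hold=4.4676 ⇒ V=4.4676 continue | (k=5,j=2): S=130.0384, (K−S)⁺=0.0000, hold=0.0000 ⇒ V=0.0000 continue | (k=5,j=3): S=151.1773, (K−S)⁺=0.0000, hold=0.0000 ⇒ V=0.0000 continue | (k=5,j=4): S=175.7525, (K−S)⁺=0.0000, hold=0.0000 ⇒ V=0.0000 continue | (k=5,j=5): S=204.3227, (K−S)⁺=0.0000, hold=0.0000 ⇒ V=0.0000 continue  boundary S*=96.2147
step 4: (k=4,j=0): S=103.7406, (K−S)⁺=9.1894, hold=10.4018 ⇒ V=10.4018 continue | (k=4,j=1): S=120.6046, (K−S)⁺=0.0000, hold=2.1721 ⇒ V=2.1721 continue | (k=4,j=2): S=140.2100, (K−S)⁺=0.0000, hold=0.0000 ⇒ V=0.0000 continue | (k=4,j=3): S=163.0024, (K−S)⁺=0.0000, hold=0.0000 ⇒ V=0.0000 continue | (k=4,j=4): S=189.4999, (K−S)⁺=0.0000, hold=0.0000 ⇒ V=0.0000 continue  boundary S*=-
step 3: (k=3,j=0): S=111.8553, (K−S)⁺=1.0747, hold=6.1632 ⇒ V=6.1632 continue | (k=3,j=1): S=130.0384, (K−S)⁺=0.0000, hold=1.0560 ⇒ V=1.0560 continue | (k=3,j=2): S=151.1773, (K−S)⁺=0.0000, hold=0.0000 ⇒ V=0.0000 continue | (k=3,j=3): S=175.7525, (K−S)⁺=0.0000, hold=0.0000 ⇒ V=0.0000 continue  boundary S*=-
step 2: (k=2,j=0): S=120.6046, (K−S)⁺=0.0000, hold=3.5342 ⇒ V=3.5342 continue | (k=2,j=1): S=140.2100, (K−S)⁺=0.0000, hold=0.5134 ⇒ V=0.5134 continue | (k=2,j=2): S=163.0024, (K−S)⁺=0.0000, hold=0.0000 ⇒ V=0.0000 continue  boundary S*=-
step 1: (k=1,j=0): S=130.0384, (K−S)⁺=0.0000, hold=1.9797 ⇒ V=1.9797 continue | (k=1,j=1): S=151.1773, (K−S)⁺=0.0000, hold=0.2496 ⇒ V=0.2496 continue  boundary S*=-
step 0: (k=0,j=0): S=140.2100, (K−S)⁺=0.0000, hold=1.0896 ⇒ V=1.0896 continue  boundary S*=-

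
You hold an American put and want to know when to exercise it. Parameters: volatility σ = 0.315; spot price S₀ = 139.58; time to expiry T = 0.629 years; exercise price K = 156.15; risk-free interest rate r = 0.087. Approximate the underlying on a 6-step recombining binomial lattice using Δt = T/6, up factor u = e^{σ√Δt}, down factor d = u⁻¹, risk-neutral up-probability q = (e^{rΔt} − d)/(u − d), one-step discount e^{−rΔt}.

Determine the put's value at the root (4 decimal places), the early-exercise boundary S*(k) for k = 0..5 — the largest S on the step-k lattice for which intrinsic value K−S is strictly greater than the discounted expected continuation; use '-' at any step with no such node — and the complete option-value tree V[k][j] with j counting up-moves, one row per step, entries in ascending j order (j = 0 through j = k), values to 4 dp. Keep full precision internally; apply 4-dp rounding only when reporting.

params: Δt=0.10483 u=1.10737 d=0.90304 q=0.51936 e^(-rΔt)=0.99092
t_6 payoffs: 80.4564 63.3288 42.3256 16.5700 0.0000 0.0000 0.0000
t_5: node(5,0) S=83.8211 payoff=72.3289 vs cont=70.9112 → 72.3289 [stop]  node(5,1) S=102.7877 payoff=53.3623 vs cont=51.9446 → 53.3623 [stop]  node(5,2) S=126.0460 payoff=30.1040 vs cont=28.6863 → 30.1040 [stop]  node(5,3) S=154.5671 payoff=1.5829 vs cont=7.8918 → 7.8918 [wait]  node(5,4) S=189.5418 payoff=0.0000 vs cont=0.0000 → 0.0000 [wait]  node(5,5) S=232.4304 payoff=0.0000 vs cont=0.0000 → 0.0000 [wait]  ⇒ S*(5)=126.0460
t_4: node(4,0) S=92.8212 payoff=63.3288 vs cont=61.9111 → 63.3288 [stop]  node(4,1) S=113.8244 payoff=42.3256 vs cont=40.9079 → 42.3256 [stop]  node(4,2) S=139.5800 payoff=16.5700 vs cont=18.3992 → 18.3992 [wait]  node(4,3) S=171.1635 payoff=0.0000 vs cont=3.7587 → 3.7587 [wait]  node(4,4) S=209.8935 payoff=0.0000 vs cont=0.0000 → 0.0000 [wait]  ⇒ S*(4)=113.8244
t_3: node(3,0) S=102.7877 payoff=53.3623 vs cont=51.9446 → 53.3623 [stop]  node(3,1) S=126.0460 payoff=30.1040 vs cont=29.6277 → 30.1040 [stop]  node(3,2) S=154.5671 payoff=1.5829 vs cont=10.6974 → 10.6974 [wait]  node(3,3) S=189.5418 payoff=0.0000 vs cont=1.7902 → 1.7902 [wait]  ⇒ S*(3)=126.0460
t_2: node(2,0) S=113.8244 payoff=42.3256 vs cont=40.9079 → 42.3256 [stop]  node(2,1) S=139.5800 payoff=16.5700 vs cont=19.8431 → 19.8431 [wait]  node(2,2) S=171.1635 payoff=0.0000 vs cont=6.0162 → 6.0162 [wait]  ⇒ S*(2)=113.8244
t_1: node(1,0) S=126.0460 payoff=30.1040 vs cont=30.3708 → 30.3708 [wait]  node(1,1) S=154.5671 payoff=1.5829 vs cont=12.5470 → 12.5470 [wait]  ⇒ S*(1)=-
t_0: node(0,0) S=139.5800 payoff=16.5700 vs cont=20.9220 → 20.9220 [wait]  ⇒ S*(0)=-

price = 20.9220
boundary = - - 113.8244 126.0460 113.8244 126.0460
tree:
20.9220
30.3708 12.5470
42.3256 19.8431 6.0162
53.3623 30.1040 10.6974 1.7902
63.3288 42.3256 18.3992 3.7587 0.0000
72.3289 53.3623 30.1040 7.8918 0.0000 0.0000
80.4564 63.3288 42.3256 16.5700 0.0000 0.0000 0.0000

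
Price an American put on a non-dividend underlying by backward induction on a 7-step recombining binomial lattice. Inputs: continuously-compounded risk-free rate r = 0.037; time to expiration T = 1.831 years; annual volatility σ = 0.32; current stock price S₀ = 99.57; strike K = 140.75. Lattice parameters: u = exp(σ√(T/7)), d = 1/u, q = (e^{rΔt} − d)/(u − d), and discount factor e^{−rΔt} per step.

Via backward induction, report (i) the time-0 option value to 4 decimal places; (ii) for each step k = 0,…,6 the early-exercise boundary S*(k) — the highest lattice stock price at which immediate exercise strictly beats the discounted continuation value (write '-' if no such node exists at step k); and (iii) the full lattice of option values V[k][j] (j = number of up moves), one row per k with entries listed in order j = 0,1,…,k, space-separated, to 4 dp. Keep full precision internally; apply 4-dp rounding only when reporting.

price = 43.3925
boundary = - 84.5379 71.7752 84.5379 71.7752 84.5379 99.5700
tree:
43.3925
56.2121 30.8464
68.9748 42.4314 19.3420
79.8107 56.2121 28.8609 9.7700
89.0107 68.9748 41.3388 16.3830 3.0471
96.8218 79.8107 56.2121 26.6036 6.0181 0.0000
103.4537 89.0107 68.9748 41.1800 11.8859 0.0000 0.0000
109.0843 96.8218 79.8107 56.2121 23.4750 0.0000 0.0000 0.0000

Δt=0.26157, u=1.17781, d=0.84903, q=0.48875, disc=e^(-rΔt)=0.99037
k=7 terminal: V=max(K-S,0) → 109.0843 96.8218 79.8107 56.2121 23.4750 0.0000 0.0000 0.0000
k=6: j=0 S=37.2963 intr=103.4537 cont=102.0980 V=103.4537[EX]; j=1 S=51.7393 intr=89.0107 cont=87.6551 V=89.0107[EX]; j=2 S=71.7752 intr=68.9748 cont=67.6192 V=68.9748[EX]; j=3 S=99.5700 intr=41.1800 cont=39.8244 V=41.1800[EX]; j=4 S=138.1283 intr=2.6217 cont=11.8859 V=11.8859[hold]; j=5 S=191.6182 intr=0.0000 cont=0.0000 V=0.0000[hold]; j=6 S=265.8220 intr=0.0000 cont=0.0000 V=0.0000[hold]  S*(6)=99.5700
k=5: j=0 S=43.9282 intr=96.8218 cont=95.4662 V=96.8218[EX]; j=1 S=60.9393 intr=79.8107 cont=78.4551 V=79.8107[EX]; j=2 S=84.5379 intr=56.2121 cont=54.8565 V=56.2121[EX]; j=3 S=117.2750 intr=23.4750 cont=26.6036 V=26.6036[hold]; j=4 S=162.6896 intr=0.0000 cont=6.0181 V=6.0181[hold]; j=5 S=225.6908 intr=0.0000 cont=0.0000 V=0.0000[hold]  S*(5)=84.5379
k=4: j=0 S=51.7393 intr=89.0107 cont=87.6551 V=89.0107[EX]; j=1 S=71.7752 intr=68.9748 cont=67.6192 V=68.9748[EX]; j=2 S=99.5700 intr=41.1800 cont=41.3388 V=41.3388[hold]; j=3 S=138.1283 intr=2.6217 cont=16.3830 V=16.3830[hold]; j=4 S=191.6182 intr=0.0000 cont=3.0471 V=3.0471[hold]  S*(4)=71.7752
k=3: j=0 S=60.9393 intr=79.8107 cont=78.4551 V=79.8107[EX]; j=1 S=84.5379 intr=56.2121 cont=54.9333 V=56.2121[EX]; j=2 S=117.2750 intr=23.4750 cont=28.8609 V=28.8609[hold]; j=3 S=162.6896 intr=0.0000 cont=9.7700 V=9.7700[hold]  S*(3)=84.5379
k=2: j=0 S=71.7752 intr=68.9748 cont=67.6192 V=68.9748[EX]; j=1 S=99.5700 intr=41.1800 cont=42.4314 V=42.4314[hold]; j=2 S=138.1283 intr=2.6217 cont=19.3420 V=19.3420[hold]  S*(2)=71.7752
k=1: j=0 S=84.5379 intr=56.2121 cont=55.4622 V=56.2121[EX]; j=1 S=117.2750 intr=23.4750 cont=30.8464 V=30.8464[hold]  S*(1)=84.5379
k=0: j=0 S=99.5700 intr=41.1800 cont=43.3925 V=43.3925[hold]  S*(0)=-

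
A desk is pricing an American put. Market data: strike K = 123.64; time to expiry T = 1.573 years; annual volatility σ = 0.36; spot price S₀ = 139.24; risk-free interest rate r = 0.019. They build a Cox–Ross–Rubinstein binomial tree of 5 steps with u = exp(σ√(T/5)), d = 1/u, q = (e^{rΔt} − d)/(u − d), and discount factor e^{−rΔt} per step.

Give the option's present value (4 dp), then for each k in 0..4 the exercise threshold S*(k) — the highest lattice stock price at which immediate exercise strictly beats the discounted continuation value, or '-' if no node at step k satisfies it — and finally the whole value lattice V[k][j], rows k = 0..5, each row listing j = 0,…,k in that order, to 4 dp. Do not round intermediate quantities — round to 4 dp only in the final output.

price = 15.5016
boundary = - - - 75.9774 92.9774
tree:
15.5016
23.3193 6.6868
34.0292 11.2704 1.4875
47.6626 18.7470 2.7942 0.0000
61.5544 30.6626 5.2485 0.0000 0.0000
72.9062 47.6626 9.8587 0.0000 0.0000 0.0000

params: Δt=0.31460 u=1.22375 d=0.81716 q=0.46444 e^(-rΔt)=0.99404
t_5 payoffs: 72.9062 47.6626 9.8587 0.0000 0.0000 0.0000
t_4: node(4,0) S=62.0856 payoff=61.5544 vs cont=60.8175 → 61.5544 [stop]  node(4,1) S=92.9774 payoff=30.6626 vs cont=29.9257 → 30.6626 [stop]  node(4,2) S=139.2400 payoff=0.0000 vs cont=5.2485 → 5.2485 [wait]  node(4,3) S=208.5213 payoff=0.0000 vs cont=0.0000 → 0.0000 [wait]  node(4,4) S=312.2749 payoff=0.0000 vs cont=0.0000 → 0.0000 [wait]  ⇒ S*(4)=92.9774
t_3: node(3,0) S=75.9774 payoff=47.6626 vs cont=46.9258 → 47.6626 [stop]  node(3,1) S=113.7813 payoff=9.8587 vs cont=18.7470 → 18.7470 [wait]  node(3,2) S=170.3952 payoff=0.0000 vs cont=2.7942 → 2.7942 [wait]  node(3,3) S=255.1783 payoff=0.0000 vs cont=0.0000 → 0.0000 [wait]  ⇒ S*(3)=75.9774
t_2: node(2,0) S=92.9774 payoff=30.6626 vs cont=34.0292 → 34.0292 [wait]  node(2,1) S=139.2400 payoff=0.0000 vs cont=11.2704 → 11.2704 [wait]  node(2,2) S=208.5213 payoff=0.0000 vs cont=1.4875 → 1.4875 [wait]  ⇒ S*(2)=-
t_1: node(1,0) S=113.7813 payoff=9.8587 vs cont=23.3193 → 23.3193 [wait]  node(1,1) S=170.3952 payoff=0.0000 vs cont=6.6868 → 6.6868 [wait]  ⇒ S*(1)=-
t_0: node(0,0) S=139.2400 payoff=0.0000 vs cont=15.5016 → 15.5016 [wait]  ⇒ S*(0)=-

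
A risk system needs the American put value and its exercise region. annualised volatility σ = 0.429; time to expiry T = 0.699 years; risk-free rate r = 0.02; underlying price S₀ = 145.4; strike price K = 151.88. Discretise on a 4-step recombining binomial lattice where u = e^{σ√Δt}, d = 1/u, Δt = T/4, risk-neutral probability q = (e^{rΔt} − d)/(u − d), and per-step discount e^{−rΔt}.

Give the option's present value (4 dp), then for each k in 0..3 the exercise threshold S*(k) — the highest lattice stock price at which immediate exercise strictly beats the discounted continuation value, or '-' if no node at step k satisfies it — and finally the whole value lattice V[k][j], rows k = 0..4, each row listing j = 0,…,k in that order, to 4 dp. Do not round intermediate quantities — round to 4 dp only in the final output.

Δt=0.17475  u=1.19642  d=0.83583  q=0.46500  discount=0.99651
step 4 (expiry): payoffs max(K−S,0) = 80.9178 50.3029 6.4800 0.0000 0.0000
step 3: (k=3,j=0): S=84.9007, (K−S)⁺=66.9793, hold=66.4494 ⇒ V=66.9793 exercise | (k=3,j=1): S=121.5290, (K−S)⁺=30.3510, hold=29.8211 ⇒ V=30.3510 exercise | (k=3,j=2): S=173.9597, (K−S)⁺=0.0000, hold=3.4547 ⇒ V=3.4547 continue | (k=3,j=3): S=249.0104, (K−S)⁺=0.0000, hold=0.0000 ⇒ V=0.0000 continue  boundary S*=121.5290
step 2: (k=2,j=0): S=101.5771, (K−S)⁺=50.3029, hold=49.7730 ⇒ V=50.3029 exercise | (k=2,j=1): S=145.4000, (K−S)⁺=6.4800, hold=17.7821 ⇒ V=17.7821 continue | (k=2,j=2): S=208.1292, (K−S)⁺=0.0000, hold=1.8419 ⇒ V=1.8419 continue  boundary S*=101.5771
step 1: (k=1,j=0): S=121.5290, (K−S)⁺=30.3510, hold=35.0582 ⇒ V=35.0582 continue | (k=1,j=1): S=173.9597, (K−S)⁺=0.0000, hold=10.3338 ⇒ V=10.3338 continue  boundary S*=-
step 0: (k=0,j=0): S=145.4000, (K−S)⁺=6.4800, hold=23.4792 ⇒ V=23.4792 continue  boundary S*=-

price = 23.4792
boundary = - - 101.5771 121.5290
tree:
23.4792
35.0582 10.3338
50.3029 17.7821 1.8419
66.9793 30.3510 3.4547 0.0000
80.9178 50.3029 6.4800 0.0000 0.0000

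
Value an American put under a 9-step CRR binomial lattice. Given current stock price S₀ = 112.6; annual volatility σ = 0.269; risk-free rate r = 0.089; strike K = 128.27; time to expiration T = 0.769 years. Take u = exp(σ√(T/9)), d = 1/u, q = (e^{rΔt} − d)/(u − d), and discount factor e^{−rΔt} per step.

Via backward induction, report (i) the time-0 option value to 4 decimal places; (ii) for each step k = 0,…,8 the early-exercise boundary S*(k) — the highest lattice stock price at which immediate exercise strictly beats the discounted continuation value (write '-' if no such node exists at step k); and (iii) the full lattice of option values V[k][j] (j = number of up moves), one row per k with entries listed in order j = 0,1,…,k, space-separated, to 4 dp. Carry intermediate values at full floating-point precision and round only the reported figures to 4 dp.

params: Δt=0.08544 u=1.08181 d=0.92438 q=0.52884 e^(-rΔt)=0.99242
t_9 payoffs: 72.7823 63.3326 52.2736 39.3312 24.1847 6.4587 0.0000 0.0000 0.0000 0.0000
t_8: node(8,0) S=60.0269 payoff=68.2431 vs cont=67.2713 → 68.2431 [stop]  node(8,1) S=70.2496 payoff=58.0204 vs cont=57.0486 → 58.0204 [stop]  node(8,2) S=82.2133 payoff=46.0567 vs cont=45.0849 → 46.0567 [stop]  node(8,3) S=96.2145 payoff=32.0555 vs cont=31.0838 → 32.0555 [stop]  node(8,4) S=112.6000 payoff=15.6700 vs cont=14.6983 → 15.6700 [stop]  node(8,5) S=131.7760 payoff=0.0000 vs cont=3.0200 → 3.0200 [wait]  node(8,6) S=154.2178 payoff=0.0000 vs cont=0.0000 → 0.0000 [wait]  node(8,7) S=180.4815 payoff=0.0000 vs cont=0.0000 → 0.0000 [wait]  node(8,8) S=211.2179 payoff=0.0000 vs cont=0.0000 → 0.0000 [wait]  ⇒ S*(8)=112.6000
t_7: node(7,0) S=64.9374 payoff=63.3326 vs cont=62.3608 → 63.3326 [stop]  node(7,1) S=75.9964 payoff=52.2736 vs cont=51.3018 → 52.2736 [stop]  node(7,2) S=88.9388 payoff=39.3312 vs cont=38.3595 → 39.3312 [stop]  node(7,3) S=104.0853 payoff=24.1847 vs cont=23.2130 → 24.1847 [stop]  node(7,4) S=121.8113 payoff=6.4587 vs cont=8.9121 → 8.9121 [wait]  node(7,5) S=142.5560 payoff=0.0000 vs cont=1.4121 → 1.4121 [wait]  node(7,6) S=166.8336 payoff=0.0000 vs cont=0.0000 → 0.0000 [wait]  node(7,7) S=195.2458 payoff=0.0000 vs cont=0.0000 → 0.0000 [wait]  ⇒ S*(7)=104.0853
t_6: node(6,0) S=70.2496 payoff=58.0204 vs cont=57.0486 → 58.0204 [stop]  node(6,1) S=82.2133 payoff=46.0567 vs cont=45.0849 → 46.0567 [stop]  node(6,2) S=96.2145 payoff=32.0555 vs cont=31.0838 → 32.0555 [stop]  node(6,3) S=112.6000 payoff=15.6700 vs cont=15.9859 → 15.9859 [wait]  node(6,4) S=131.7760 payoff=0.0000 vs cont=4.9083 → 4.9083 [wait]  node(6,5) S=154.2178 payoff=0.0000 vs cont=0.6603 → 0.6603 [wait]  node(6,6) S=180.4815 payoff=0.0000 vs cont=0.0000 → 0.0000 [wait]  ⇒ S*(6)=96.2145
t_5: node(5,0) S=75.9964 payoff=52.2736 vs cont=51.3018 → 52.2736 [stop]  node(5,1) S=88.9388 payoff=39.3312 vs cont=38.3595 → 39.3312 [stop]  node(5,2) S=104.0853 payoff=24.1847 vs cont=23.3788 → 24.1847 [stop]  node(5,3) S=121.8113 payoff=6.4587 vs cont=10.0509 → 10.0509 [wait]  node(5,4) S=142.5560 payoff=0.0000 vs cont=2.6416 → 2.6416 [wait]  node(5,5) S=166.8336 payoff=0.0000 vs cont=0.3087 → 0.3087 [wait]  ⇒ S*(5)=104.0853
t_4: node(4,0) S=82.2133 payoff=46.0567 vs cont=45.0849 → 46.0567 [stop]  node(4,1) S=96.2145 payoff=32.0555 vs cont=31.0838 → 32.0555 [stop]  node(4,2) S=112.6000 payoff=15.6700 vs cont=16.5836 → 16.5836 [wait]  node(4,3) S=131.7760 payoff=0.0000 vs cont=6.0861 → 6.0861 [wait]  node(4,4) S=154.2178 payoff=0.0000 vs cont=1.3972 → 1.3972 [wait]  ⇒ S*(4)=96.2145
t_3: node(3,0) S=88.9388 payoff=39.3312 vs cont=38.3595 → 39.3312 [stop]  node(3,1) S=104.0853 payoff=24.1847 vs cont=23.6924 → 24.1847 [stop]  node(3,2) S=121.8113 payoff=6.4587 vs cont=10.9485 → 10.9485 [wait]  node(3,3) S=142.5560 payoff=0.0000 vs cont=3.5791 → 3.5791 [wait]  ⇒ S*(3)=104.0853
t_2: node(2,0) S=96.2145 payoff=32.0555 vs cont=31.0838 → 32.0555 [stop]  node(2,1) S=112.6000 payoff=15.6700 vs cont=17.0546 → 17.0546 [wait]  node(2,2) S=131.7760 payoff=0.0000 vs cont=6.9978 → 6.9978 [wait]  ⇒ S*(2)=96.2145
t_1: node(1,0) S=104.0853 payoff=24.1847 vs cont=23.9397 → 24.1847 [stop]  node(1,1) S=121.8113 payoff=6.4587 vs cont=11.6473 → 11.6473 [wait]  ⇒ S*(1)=104.0853
t_0: node(0,0) S=112.6000 payoff=15.6700 vs cont=17.4214 → 17.4214 [wait]  ⇒ S*(0)=-

price = 17.4214
boundary = - 104.0853 96.2145 104.0853 96.2145 104.0853 96.2145 104.0853 112.6000
tree:
17.4214
24.1847 11.6473
32.0555 17.0546 6.9978
39.3312 24.1847 10.9485 3.5791
46.0567 32.0555 16.5836 6.0861 1.3972
52.2736 39.3312 24.1847 10.0509 2.6416 0.3087
58.0204 46.0567 32.0555 15.9859 4.9083 0.6603 0.0000
63.3326 52.2736 39.3312 24.1847 8.9121 1.4121 0.0000 0.0000
68.2431 58.0204 46.0567 32.0555 15.6700 3.0200 0.0000 0.0000 0.0000
72.7823 63.3326 52.2736 39.3312 24.1847 6.4587 0.0000 0.0000 0.0000 0.0000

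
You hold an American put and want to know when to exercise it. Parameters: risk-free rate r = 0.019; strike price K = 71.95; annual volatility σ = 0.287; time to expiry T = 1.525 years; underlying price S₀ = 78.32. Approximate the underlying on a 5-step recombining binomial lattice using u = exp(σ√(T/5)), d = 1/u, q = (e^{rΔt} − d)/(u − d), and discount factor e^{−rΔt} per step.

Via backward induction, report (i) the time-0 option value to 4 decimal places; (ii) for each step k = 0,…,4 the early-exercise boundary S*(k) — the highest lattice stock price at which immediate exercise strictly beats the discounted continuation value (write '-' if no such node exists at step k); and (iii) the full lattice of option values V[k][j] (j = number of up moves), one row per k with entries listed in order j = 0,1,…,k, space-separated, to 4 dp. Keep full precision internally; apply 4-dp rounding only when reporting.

price = 7.1693
boundary = - - - 48.6816 57.0428
tree:
7.1693
10.9944 3.0910
16.3365 5.3107 0.7114
23.2684 8.9865 1.3726 0.0000
30.4041 14.9072 2.6484 0.0000 0.0000
36.4938 23.2684 5.1100 0.0000 0.0000 0.0000

Δt=0.30500  u=1.17175  d=0.85342  q=0.47871  discount=0.99422
step 5 (expiry): payoffs max(K−S,0) = 36.4938 23.2684 5.1100 0.0000 0.0000 0.0000
step 4: (k=4,j=0): S=41.5459, (K−S)⁺=30.4041, hold=29.9883 ⇒ V=30.4041 exercise | (k=4,j=1): S=57.0428, (K−S)⁺=14.9072, hold=14.4915 ⇒ V=14.9072 exercise | (k=4,j=2): S=78.3200, (K−S)⁺=0.0000, hold=2.6484 ⇒ V=2.6484 continue | (k=4,j=3): S=107.5338, (K−S)⁺=0.0000, hold=0.0000 ⇒ V=0.0000 continue | (k=4,j=4): S=147.6444, (K−S)⁺=0.0000, hold=0.0000 ⇒ V=0.0000 continue  boundary S*=57.0428
step 3: (k=3,j=0): S=48.6816, (K−S)⁺=23.2684, hold=22.8527 ⇒ V=23.2684 exercise | (k=3,j=1): S=66.8400, (K−S)⁺=5.1100, hold=8.9865 ⇒ V=8.9865 continue | (k=3,j=2): S=91.7717, (K−S)⁺=0.0000, hold=1.3726 ⇒ V=1.3726 continue | (k=3,j=3): S=126.0030, (K−S)⁺=0.0000, hold=0.0000 ⇒ V=0.0000 continue  boundary S*=48.6816
step 2: (k=2,j=0): S=57.0428, (K−S)⁺=14.9072, hold=16.3365 ⇒ V=16.3365 continue | (k=2,j=1): S=78.3200, (K−S)⁺=0.0000, hold=5.3107 ⇒ V=5.3107 continue | (k=2,j=2): S=107.5338, (K−S)⁺=0.0000, hold=0.7114 ⇒ V=0.7114 continue  boundary S*=-
step 1: (k=1,j=0): S=66.8400, (K−S)⁺=5.1100, hold=10.9944 ⇒ V=10.9944 continue | (k=1,j=1): S=91.7717, (K−S)⁺=0.0000, hold=3.0910 ⇒ V=3.0910 continue  boundary S*=-
step 0: (k=0,j=0): S=78.3200, (K−S)⁺=0.0000, hold=7.1693 ⇒ V=7.1693 continue  boundary S*=-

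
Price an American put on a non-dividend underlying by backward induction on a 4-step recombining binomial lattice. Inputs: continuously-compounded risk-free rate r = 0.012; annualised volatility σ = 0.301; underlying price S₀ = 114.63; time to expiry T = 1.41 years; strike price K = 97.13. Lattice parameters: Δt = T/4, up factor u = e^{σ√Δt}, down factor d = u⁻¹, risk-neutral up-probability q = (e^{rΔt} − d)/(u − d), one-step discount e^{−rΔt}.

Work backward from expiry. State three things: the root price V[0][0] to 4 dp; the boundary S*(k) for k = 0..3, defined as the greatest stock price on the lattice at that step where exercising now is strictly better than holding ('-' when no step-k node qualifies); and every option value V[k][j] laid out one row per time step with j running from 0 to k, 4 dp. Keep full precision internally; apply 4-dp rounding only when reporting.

Δt=0.35250, u=1.19567, d=0.83635, q=0.46724, disc=e^(-rΔt)=0.99578
k=4 terminal: V=max(K-S,0) → 41.0447 16.9486 0.0000 0.0000 0.0000
k=3: j=0 S=67.0597 intr=30.0703 cont=29.6603 V=30.0703[EX]; j=1 S=95.8707 intr=1.2593 cont=8.9914 V=8.9914[hold]; j=2 S=137.0599 intr=0.0000 cont=0.0000 V=0.0000[hold]; j=3 S=195.9454 intr=0.0000 cont=0.0000 V=0.0000[hold]  S*(3)=67.0597
k=2: j=0 S=80.1814 intr=16.9486 cont=20.1361 V=20.1361[hold]; j=1 S=114.6300 intr=0.0000 cont=4.7701 V=4.7701[hold]; j=2 S=163.8788 intr=0.0000 cont=0.0000 V=0.0000[hold]  S*(2)=-
k=1: j=0 S=95.8707 intr=1.2593 cont=12.9018 V=12.9018[hold]; j=1 S=137.0599 intr=0.0000 cont=2.5306 V=2.5306[hold]  S*(1)=-
k=0: j=0 S=114.6300 intr=0.0000 cont=8.0220 V=8.0220[hold]  S*(0)=-

price = 8.0220
boundary = - - - 67.0597
tree:
8.0220
12.9018 2.5306
20.1361 4.7701 0.0000
30.0703 8.9914 0.0000 0.0000
41.0447 16.9486 0.0000 0.0000 0.0000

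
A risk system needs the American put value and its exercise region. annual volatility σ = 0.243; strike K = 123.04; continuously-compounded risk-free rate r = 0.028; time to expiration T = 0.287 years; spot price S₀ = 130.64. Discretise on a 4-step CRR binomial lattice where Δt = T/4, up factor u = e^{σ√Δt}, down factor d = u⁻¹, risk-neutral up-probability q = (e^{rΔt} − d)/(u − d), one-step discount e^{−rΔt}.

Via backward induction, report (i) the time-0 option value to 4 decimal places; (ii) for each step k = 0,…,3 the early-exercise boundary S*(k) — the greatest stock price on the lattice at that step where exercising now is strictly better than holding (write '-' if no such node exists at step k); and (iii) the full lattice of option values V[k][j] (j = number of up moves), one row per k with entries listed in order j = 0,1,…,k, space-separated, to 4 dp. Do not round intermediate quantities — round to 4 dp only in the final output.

Δt=0.07175, u=1.06726, d=0.93698, q=0.49917, disc=e^(-rΔt)=0.99799
k=4 terminal: V=max(K-S,0) → 22.3463 8.3464 0.0000 0.0000 0.0000
k=3: j=0 S=107.4660 intr=15.5740 cont=15.3271 V=15.5740[EX]; j=1 S=122.4074 intr=0.6326 cont=4.1717 V=4.1717[hold]; j=2 S=139.4263 intr=0.0000 cont=0.0000 V=0.0000[hold]; j=3 S=158.8113 intr=0.0000 cont=0.0000 V=0.0000[hold]  S*(3)=107.4660
k=2: j=0 S=114.6936 intr=8.3464 cont=9.8625 V=9.8625[hold]; j=1 S=130.6400 intr=0.0000 cont=2.0851 V=2.0851[hold]; j=2 S=148.8035 intr=0.0000 cont=0.0000 V=0.0000[hold]  S*(2)=-
k=1: j=0 S=122.4074 intr=0.6326 cont=5.9683 V=5.9683[hold]; j=1 S=139.4263 intr=0.0000 cont=1.0422 V=1.0422[hold]  S*(1)=-
k=0: j=0 S=130.6400 intr=0.0000 cont=3.5023 V=3.5023[hold]  S*(0)=-

price = 3.5023
boundary = - - - 107.4660
tree:
3.5023
5.9683 1.0422
9.8625 2.0851 0.0000
15.5740 4.1717 0.0000 0.0000
22.3463 8.3464 0.0000 0.0000 0.0000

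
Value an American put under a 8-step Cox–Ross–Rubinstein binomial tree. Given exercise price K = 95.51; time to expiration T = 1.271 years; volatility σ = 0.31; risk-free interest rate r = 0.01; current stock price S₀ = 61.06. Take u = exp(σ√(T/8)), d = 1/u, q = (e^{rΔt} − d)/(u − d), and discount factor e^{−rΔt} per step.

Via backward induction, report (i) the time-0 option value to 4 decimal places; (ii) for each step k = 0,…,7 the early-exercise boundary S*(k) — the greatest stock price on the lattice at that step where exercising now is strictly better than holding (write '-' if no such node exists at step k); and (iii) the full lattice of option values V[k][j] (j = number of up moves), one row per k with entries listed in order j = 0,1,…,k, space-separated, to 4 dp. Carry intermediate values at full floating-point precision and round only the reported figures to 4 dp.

Δt=0.15887  u=1.13152  d=0.88377  q=0.47557  discount=0.99841
step 8 (expiry): payoffs max(K−S,0) = 72.7876 66.4176 58.2618 47.8196 34.4500 17.3324 0.0000 0.0000 0.0000
step 7: (k=7,j=0): S=25.7109, (K−S)⁺=69.7991, hold=69.6475 ⇒ V=69.7991 exercise | (k=7,j=1): S=32.9187, (K−S)⁺=62.5913, hold=62.4397 ⇒ V=62.5913 exercise | (k=7,j=2): S=42.1472, (K−S)⁺=53.3628, hold=53.2112 ⇒ V=53.3628 exercise | (k=7,j=3): S=53.9627, (K−S)⁺=41.5473, hold=41.3956 ⇒ V=41.5473 exercise | (k=7,j=4): S=69.0907, (K−S)⁺=26.4193, hold=26.2677 ⇒ V=26.4193 exercise | (k=7,j=5): S=88.4597, (K−S)⁺=7.0503, hold=9.0753 ⇒ V=9.0753 continue | (k=7,j=6): S=113.2586, (K−S)⁺=0.0000, hold=0.0000 ⇒ V=0.0000 continue | (k=7,j=7): S=145.0096, (K−S)⁺=0.0000, hold=0.0000 ⇒ V=0.0000 continue  boundary S*=69.0907
step 6: (k=6,j=0): S=29.0924, (K−S)⁺=66.4176, hold=66.2660 ⇒ V=66.4176 exercise | (k=6,j=1): S=37.2482, (K−S)⁺=58.2618, hold=58.1102 ⇒ V=58.2618 exercise | (k=6,j=2): S=47.6904, (K−S)⁺=47.8196, hold=47.6680 ⇒ V=47.8196 exercise | (k=6,j=3): S=61.0600, (K−S)⁺=34.4500, hold=34.2984 ⇒ V=34.4500 exercise | (k=6,j=4): S=78.1776, (K−S)⁺=17.3324, hold=18.1422 ⇒ V=18.1422 continue | (k=6,j=5): S=100.0940, (K−S)⁺=0.0000, hold=4.7518 ⇒ V=4.7518 continue | (k=6,j=6): S=128.1545, (K−S)⁺=0.0000, hold=0.0000 ⇒ V=0.0000 continue  boundary S*=61.0600
step 5: (k=5,j=0): S=32.9187, (K−S)⁺=62.5913, hold=62.4397 ⇒ V=62.5913 exercise | (k=5,j=1): S=42.1472, (K−S)⁺=53.3628, hold=53.2112 ⇒ V=53.3628 exercise | (k=5,j=2): S=53.9627, (K−S)⁺=41.5473, hold=41.3956 ⇒ V=41.5473 exercise | (k=5,j=3): S=69.0907, (K−S)⁺=26.4193, hold=26.6522 ⇒ V=26.6522 continue | (k=5,j=4): S=88.4597, (K−S)⁺=7.0503, hold=11.7555 ⇒ V=11.7555 continue | (k=5,j=5): S=113.2586, (K−S)⁺=0.0000, hold=2.4881 ⇒ V=2.4881 continue  boundary S*=53.9627
step 4: (k=4,j=0): S=37.2482, (K−S)⁺=58.2618, hold=58.1102 ⇒ V=58.2618 exercise | (k=4,j=1): S=47.6904, (K−S)⁺=47.8196, hold=47.6680 ⇒ V=47.8196 exercise | (k=4,j=2): S=61.0600, (K−S)⁺=34.4500, hold=34.4090 ⇒ V=34.4500 exercise | (k=4,j=3): S=78.1776, (K−S)⁺=17.3324, hold=19.5368 ⇒ V=19.5368 continue | (k=4,j=4): S=100.0940, (K−S)⁺=0.0000, hold=7.3366 ⇒ V=7.3366 continue  boundary S*=61.0600
step 3: (k=3,j=0): S=42.1472, (K−S)⁺=53.3628, hold=53.2112 ⇒ V=53.3628 exercise | (k=3,j=1): S=53.9627, (K−S)⁺=41.5473, hold=41.3956 ⇒ V=41.5473 exercise | (k=3,j=2): S=69.0907, (K−S)⁺=26.4193, hold=27.3143 ⇒ V=27.3143 continue | (k=3,j=3): S=88.4597, (K−S)⁺=7.0503, hold=13.7130 ⇒ V=13.7130 continue  boundary S*=53.9627
step 2: (k=2,j=0): S=47.6904, (K−S)⁺=47.8196, hold=47.6680 ⇒ V=47.8196 exercise | (k=2,j=1): S=61.0600, (K−S)⁺=34.4500, hold=34.7234 ⇒ V=34.7234 continue | (k=2,j=2): S=78.1776, (K−S)⁺=17.3324, hold=20.8129 ⇒ V=20.8129 continue  boundary S*=47.6904
step 1: (k=1,j=0): S=53.9627, (K−S)⁺=41.5473, hold=41.5254 ⇒ V=41.5473 exercise | (k=1,j=1): S=69.0907, (K−S)⁺=26.4193, hold=28.0634 ⇒ V=28.0634 continue  boundary S*=53.9627
step 0: (k=0,j=0): S=61.0600, (K−S)⁺=34.4500, hold=35.0790 ⇒ V=35.0790 continue  boundary S*=-

price = 35.0790
boundary = - 53.9627 47.6904 53.9627 61.0600 53.9627 61.0600 69.0907
tree:
35.0790
41.5473 28.0634
47.8196 34.7234 20.8129
53.3628 41.5473 27.3143 13.7130
58.2618 47.8196 34.4500 19.5368 7.3366
62.5913 53.3628 41.5473 26.6522 11.7555 2.4881
66.4176 58.2618 47.8196 34.4500 18.1422 4.7518 0.0000
69.7991 62.5913 53.3628 41.5473 26.4193 9.0753 0.0000 0.0000
72.7876 66.4176 58.2618 47.8196 34.4500 17.3324 0.0000 0.0000 0.0000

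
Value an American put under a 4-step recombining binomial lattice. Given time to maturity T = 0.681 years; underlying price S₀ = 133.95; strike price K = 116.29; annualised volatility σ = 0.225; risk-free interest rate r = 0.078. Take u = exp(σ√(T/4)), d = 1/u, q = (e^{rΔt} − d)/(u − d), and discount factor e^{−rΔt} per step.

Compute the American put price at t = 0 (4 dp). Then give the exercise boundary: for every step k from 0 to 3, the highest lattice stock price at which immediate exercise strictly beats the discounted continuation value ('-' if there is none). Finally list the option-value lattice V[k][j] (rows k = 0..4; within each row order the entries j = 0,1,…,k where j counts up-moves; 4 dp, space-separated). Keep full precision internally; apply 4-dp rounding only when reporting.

price = 2.0392
boundary = - - - 101.3878
tree:
2.0392
4.0378 0.4451
7.8517 0.9994 0.0000
14.9022 2.2440 0.0000 0.0000
23.8912 5.0388 0.0000 0.0000 0.0000

params: Δt=0.17025 u=1.09728 d=0.91134 q=0.54870 e^(-rΔt)=0.98681
t_4 payoffs: 23.8912 5.0388 0.0000 0.0000 0.0000
t_3: node(3,0) S=101.3878 payoff=14.9022 vs cont=13.3682 → 14.9022 [stop]  node(3,1) S=122.0741 payoff=0.0000 vs cont=2.2440 → 2.2440 [wait]  node(3,2) S=146.9812 payoff=0.0000 vs cont=0.0000 → 0.0000 [wait]  node(3,3) S=176.9701 payoff=0.0000 vs cont=0.0000 → 0.0000 [wait]  ⇒ S*(3)=101.3878
t_2: node(2,0) S=111.2512 payoff=5.0388 vs cont=7.8517 → 7.8517 [wait]  node(2,1) S=133.9500 payoff=0.0000 vs cont=0.9994 → 0.9994 [wait]  node(2,2) S=161.2801 payoff=0.0000 vs cont=0.0000 → 0.0000 [wait]  ⇒ S*(2)=-
t_1: node(1,0) S=122.0741 payoff=0.0000 vs cont=4.0378 → 4.0378 [wait]  node(1,1) S=146.9812 payoff=0.0000 vs cont=0.4451 → 0.4451 [wait]  ⇒ S*(1)=-
t_0: node(0,0) S=133.9500 payoff=0.0000 vs cont=2.0392 → 2.0392 [wait]  ⇒ S*(0)=-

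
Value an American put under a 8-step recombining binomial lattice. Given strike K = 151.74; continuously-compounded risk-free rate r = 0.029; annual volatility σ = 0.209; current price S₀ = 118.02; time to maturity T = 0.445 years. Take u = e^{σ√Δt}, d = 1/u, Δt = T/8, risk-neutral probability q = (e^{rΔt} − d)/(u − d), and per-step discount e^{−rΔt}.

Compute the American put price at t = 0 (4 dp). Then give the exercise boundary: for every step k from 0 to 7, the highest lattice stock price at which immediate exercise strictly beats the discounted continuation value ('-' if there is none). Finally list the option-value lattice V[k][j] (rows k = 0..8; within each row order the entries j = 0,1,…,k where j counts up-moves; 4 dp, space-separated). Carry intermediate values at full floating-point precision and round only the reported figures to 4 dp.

Δt=0.05563, u=1.05053, d=0.95190, q=0.50405, disc=e^(-rΔt)=0.99839
k=8 terminal: V=max(K-S,0) → 72.1798 63.9367 54.8396 44.7999 33.7200 21.4921 7.9974 0.0000 0.0000
k=7: j=0 S=83.5802 intr=68.1598 cont=67.9153 V=68.1598[EX]; j=1 S=92.2398 intr=59.5002 cont=59.2557 V=59.5002[EX]; j=2 S=101.7966 intr=49.9434 cont=49.6988 V=49.9434[EX]; j=3 S=112.3435 intr=39.3965 cont=39.1519 V=39.3965[EX]; j=4 S=123.9833 intr=27.7567 cont=27.5121 V=27.7567[EX]; j=5 S=136.8290 intr=14.9110 cont=14.6665 V=14.9110[EX]; j=6 S=151.0056 intr=0.7344 cont=3.9599 V=3.9599[hold]; j=7 S=166.6510 intr=0.0000 cont=0.0000 V=0.0000[hold]  S*(7)=136.8290
k=6: j=0 S=87.8033 intr=63.9367 cont=63.6921 V=63.9367[EX]; j=1 S=96.9004 intr=54.8396 cont=54.5950 V=54.8396[EX]; j=2 S=106.9401 intr=44.7999 cont=44.5553 V=44.7999[EX]; j=3 S=118.0200 intr=33.7200 cont=33.4754 V=33.7200[EX]; j=4 S=130.2479 intr=21.4921 cont=21.2476 V=21.4921[EX]; j=5 S=143.7426 intr=7.9974 cont=9.3760 V=9.3760[hold]; j=6 S=158.6355 intr=0.0000 cont=1.9608 V=1.9608[hold]  S*(6)=130.2479
k=5: j=0 S=92.2398 intr=59.5002 cont=59.2557 V=59.5002[EX]; j=1 S=101.7966 intr=49.9434 cont=49.6988 V=49.9434[EX]; j=2 S=112.3435 intr=39.3965 cont=39.1519 V=39.3965[EX]; j=3 S=123.9833 intr=27.7567 cont=27.5121 V=27.7567[EX]; j=4 S=136.8290 intr=14.9110 cont=15.3602 V=15.3602[hold]; j=5 S=151.0056 intr=0.7344 cont=5.6293 V=5.6293[hold]  S*(5)=123.9833
k=4: j=0 S=96.9004 intr=54.8396 cont=54.5950 V=54.8396[EX]; j=1 S=106.9401 intr=44.7999 cont=44.5553 V=44.7999[EX]; j=2 S=118.0200 intr=33.7200 cont=33.4754 V=33.7200[EX]; j=3 S=130.2479 intr=21.4921 cont=21.4736 V=21.4921[EX]; j=4 S=143.7426 intr=7.9974 cont=10.4385 V=10.4385[hold]  S*(4)=130.2479
k=3: j=0 S=101.7966 intr=49.9434 cont=49.6988 V=49.9434[EX]; j=1 S=112.3435 intr=39.3965 cont=39.1519 V=39.3965[EX]; j=2 S=123.9833 intr=27.7567 cont=27.5121 V=27.7567[EX]; j=3 S=136.8290 intr=14.9110 cont=15.8949 V=15.8949[hold]  S*(3)=123.9833
k=2: j=0 S=106.9401 intr=44.7999 cont=44.5553 V=44.7999[EX]; j=1 S=118.0200 intr=33.7200 cont=33.4754 V=33.7200[EX]; j=2 S=130.2479 intr=21.4921 cont=21.7427 V=21.7427[hold]  S*(2)=118.0200
k=1: j=0 S=112.3435 intr=39.3965 cont=39.1519 V=39.3965[EX]; j=1 S=123.9833 intr=27.7567 cont=27.6382 V=27.7567[EX]  S*(1)=123.9833
k=0: j=0 S=118.0200 intr=33.7200 cont=33.4754 V=33.7200[EX]  S*(0)=118.0200

price = 33.7200
boundary = 118.0200 123.9833 118.0200 123.9833 130.2479 123.9833 130.2479 136.8290
tree:
33.7200
39.3965 27.7567
44.7999 33.7200 21.7427
49.9434 39.3965 27.7567 15.8949
54.8396 44.7999 33.7200 21.4921 10.4385
59.5002 49.9434 39.3965 27.7567 15.3602 5.6293
63.9367 54.8396 44.7999 33.7200 21.4921 9.3760 1.9608
68.1598 59.5002 49.9434 39.3965 27.7567 14.9110 3.9599 0.0000
72.1798 63.9367 54.8396 44.7999 33.7200 21.4921 7.9974 0.0000 0.0000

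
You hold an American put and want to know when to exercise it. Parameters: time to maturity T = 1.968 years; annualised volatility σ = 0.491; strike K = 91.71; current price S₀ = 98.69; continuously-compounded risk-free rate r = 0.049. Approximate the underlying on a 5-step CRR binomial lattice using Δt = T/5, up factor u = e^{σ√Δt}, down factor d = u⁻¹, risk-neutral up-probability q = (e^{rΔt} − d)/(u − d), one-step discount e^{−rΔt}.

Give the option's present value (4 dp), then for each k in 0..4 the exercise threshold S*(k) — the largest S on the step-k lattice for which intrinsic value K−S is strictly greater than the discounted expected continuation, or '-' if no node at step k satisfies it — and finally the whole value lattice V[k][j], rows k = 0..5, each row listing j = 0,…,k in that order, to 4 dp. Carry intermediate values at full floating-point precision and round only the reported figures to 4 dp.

params: Δt=0.39360 u=1.36076 d=0.73488 q=0.45471 e^(-rΔt)=0.98090
t_5 payoffs: 70.5571 52.5420 19.1842 0.0000 0.0000 0.0000
t_4: node(4,0) S=28.7840 payoff=62.9260 vs cont=61.1742 → 62.9260 [stop]  node(4,1) S=53.2981 payoff=38.4119 vs cont=36.6601 → 38.4119 [stop]  node(4,2) S=98.6900 payoff=0.0000 vs cont=10.2612 → 10.2612 [wait]  node(4,3) S=182.7404 payoff=0.0000 vs cont=0.0000 → 0.0000 [wait]  node(4,4) S=338.3731 payoff=0.0000 vs cont=0.0000 → 0.0000 [wait]  ⇒ S*(4)=53.2981
t_3: node(3,0) S=39.1680 payoff=52.5420 vs cont=50.7902 → 52.5420 [stop]  node(3,1) S=72.5258 payoff=19.1842 vs cont=25.1223 → 25.1223 [wait]  node(3,2) S=134.2931 payoff=0.0000 vs cont=5.4885 → 5.4885 [wait]  node(3,3) S=248.6653 payoff=0.0000 vs cont=0.0000 → 0.0000 [wait]  ⇒ S*(3)=39.1680
t_2: node(2,0) S=53.2981 payoff=38.4119 vs cont=39.3086 → 39.3086 [wait]  node(2,1) S=98.6900 payoff=0.0000 vs cont=15.8853 → 15.8853 [wait]  node(2,2) S=182.7404 payoff=0.0000 vs cont=2.9357 → 2.9357 [wait]  ⇒ S*(2)=-
t_1: node(1,0) S=72.5258 payoff=19.1842 vs cont=28.1105 → 28.1105 [wait]  node(1,1) S=134.2931 payoff=0.0000 vs cont=9.8061 → 9.8061 [wait]  ⇒ S*(1)=-
t_0: node(0,0) S=98.6900 payoff=0.0000 vs cont=19.4094 → 19.4094 [wait]  ⇒ S*(0)=-

price = 19.4094
boundary = - - - 39.1680 53.2981
tree:
19.4094
28.1105 9.8061
39.3086 15.8853 2.9357
52.5420 25.1223 5.4885 0.0000
62.9260 38.4119 10.2612 0.0000 0.0000
70.5571 52.5420 19.1842 0.0000 0.0000 0.0000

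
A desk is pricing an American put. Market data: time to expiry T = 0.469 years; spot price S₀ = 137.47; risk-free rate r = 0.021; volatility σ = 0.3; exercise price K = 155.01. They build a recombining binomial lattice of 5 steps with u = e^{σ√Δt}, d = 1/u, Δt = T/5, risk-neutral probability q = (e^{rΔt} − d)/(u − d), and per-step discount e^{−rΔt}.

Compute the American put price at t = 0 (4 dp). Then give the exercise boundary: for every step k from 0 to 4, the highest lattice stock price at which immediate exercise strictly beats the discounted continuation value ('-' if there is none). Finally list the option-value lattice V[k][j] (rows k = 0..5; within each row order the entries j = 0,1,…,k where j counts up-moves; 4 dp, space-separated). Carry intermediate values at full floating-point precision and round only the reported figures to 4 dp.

params: Δt=0.09380 u=1.09623 d=0.91221 q=0.48776 e^(-rΔt)=0.99803
t_5 payoffs: 68.1755 50.6585 29.6079 4.3108 0.0000 0.0000
t_4: node(4,0) S=95.1909 payoff=59.8191 vs cont=59.5141 → 59.8191 [stop]  node(4,1) S=114.3936 payoff=40.6164 vs cont=40.3114 → 40.6164 [stop]  node(4,2) S=137.4700 payoff=17.5400 vs cont=17.2350 → 17.5400 [stop]  node(4,3) S=165.2016 payoff=0.0000 vs cont=2.2038 → 2.2038 [wait]  node(4,4) S=198.5274 payoff=0.0000 vs cont=0.0000 → 0.0000 [wait]  ⇒ S*(4)=137.4700
t_3: node(3,0) S=104.3515 payoff=50.6585 vs cont=50.3535 → 50.6585 [stop]  node(3,1) S=125.4021 payoff=29.6079 vs cont=29.3029 → 29.6079 [stop]  node(3,2) S=150.6992 payoff=4.3108 vs cont=10.0398 → 10.0398 [wait]  node(3,3) S=181.0995 payoff=0.0000 vs cont=1.1266 → 1.1266 [wait]  ⇒ S*(3)=125.4021
t_2: node(2,0) S=114.3936 payoff=40.6164 vs cont=40.3114 → 40.6164 [stop]  node(2,1) S=137.4700 payoff=17.5400 vs cont=20.0239 → 20.0239 [wait]  node(2,2) S=165.2016 payoff=0.0000 vs cont=5.6811 → 5.6811 [wait]  ⇒ S*(2)=114.3936
t_1: node(1,0) S=125.4021 payoff=29.6079 vs cont=30.5120 → 30.5120 [wait]  node(1,1) S=150.6992 payoff=4.3108 vs cont=13.0024 → 13.0024 [wait]  ⇒ S*(1)=-
t_0: node(0,0) S=137.4700 payoff=17.5400 vs cont=21.9283 → 21.9283 [wait]  ⇒ S*(0)=-

price = 21.9283
boundary = - - 114.3936 125.4021 137.4700
tree:
21.9283
30.5120 13.0024
40.6164 20.0239 5.6811
50.6585 29.6079 10.0398 1.1266
59.8191 40.6164 17.5400 2.2038 0.0000
68.1755 50.6585 29.6079 4.3108 0.0000 0.0000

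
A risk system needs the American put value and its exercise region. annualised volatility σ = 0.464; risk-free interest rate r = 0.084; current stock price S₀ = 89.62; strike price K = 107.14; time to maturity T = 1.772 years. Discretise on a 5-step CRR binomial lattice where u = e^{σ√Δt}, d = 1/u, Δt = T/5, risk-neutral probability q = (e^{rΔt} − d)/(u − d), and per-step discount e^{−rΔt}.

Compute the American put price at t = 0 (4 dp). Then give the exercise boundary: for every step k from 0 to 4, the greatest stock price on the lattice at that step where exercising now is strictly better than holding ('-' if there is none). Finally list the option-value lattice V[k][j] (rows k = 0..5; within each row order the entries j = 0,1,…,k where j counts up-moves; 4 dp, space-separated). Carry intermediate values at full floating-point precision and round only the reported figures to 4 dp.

price = 26.3255
boundary = - 67.9894 51.5796 67.9894 51.5796
tree:
26.3255
39.1506 14.3670
55.5604 24.1591 4.8797
68.0096 39.1506 9.7688 0.0000
77.4541 55.5604 19.5565 0.0000 0.0000
84.6190 68.0096 39.1506 0.0000 0.0000 0.0000

params: Δt=0.35440 u=1.31815 d=0.75864 q=0.48539 e^(-rΔt)=0.97067
t_5 payoffs: 84.6190 68.0096 39.1506 0.0000 0.0000 0.0000
t_4: node(4,0) S=29.6859 payoff=77.4541 vs cont=74.3115 → 77.4541 [stop]  node(4,1) S=51.5796 payoff=55.5604 vs cont=52.4179 → 55.5604 [stop]  node(4,2) S=89.6200 payoff=17.5200 vs cont=19.5565 → 19.5565 [wait]  node(4,3) S=155.7155 payoff=0.0000 vs cont=0.0000 → 0.0000 [wait]  node(4,4) S=270.5571 payoff=0.0000 vs cont=0.0000 → 0.0000 [wait]  ⇒ S*(4)=51.5796
t_3: node(3,0) S=39.1304 payoff=68.0096 vs cont=64.8671 → 68.0096 [stop]  node(3,1) S=67.9894 payoff=39.1506 vs cont=36.9675 → 39.1506 [stop]  node(3,2) S=118.1322 payoff=0.0000 vs cont=9.7688 → 9.7688 [wait]  node(3,3) S=205.2558 payoff=0.0000 vs cont=0.0000 → 0.0000 [wait]  ⇒ S*(3)=67.9894
t_2: node(2,0) S=51.5796 payoff=55.5604 vs cont=52.4179 → 55.5604 [stop]  node(2,1) S=89.6200 payoff=17.5200 vs cont=24.1591 → 24.1591 [wait]  node(2,2) S=155.7155 payoff=0.0000 vs cont=4.8797 → 4.8797 [wait]  ⇒ S*(2)=51.5796
t_1: node(1,0) S=67.9894 payoff=39.1506 vs cont=39.1361 → 39.1506 [stop]  node(1,1) S=118.1322 payoff=0.0000 vs cont=14.3670 → 14.3670 [wait]  ⇒ S*(1)=67.9894
t_0: node(0,0) S=89.6200 payoff=17.5200 vs cont=26.3255 → 26.3255 [wait]  ⇒ S*(0)=-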